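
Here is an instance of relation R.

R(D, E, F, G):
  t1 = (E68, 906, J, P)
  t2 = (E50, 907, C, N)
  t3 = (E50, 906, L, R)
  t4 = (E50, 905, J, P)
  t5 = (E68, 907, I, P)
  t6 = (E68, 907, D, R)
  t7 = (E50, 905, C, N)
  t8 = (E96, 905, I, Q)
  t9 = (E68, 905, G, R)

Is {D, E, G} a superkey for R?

Yes

All 9 rows have distinct {D, E, G} values, so {D, E, G} → (all attributes) holds and {D, E, G} is a superkey.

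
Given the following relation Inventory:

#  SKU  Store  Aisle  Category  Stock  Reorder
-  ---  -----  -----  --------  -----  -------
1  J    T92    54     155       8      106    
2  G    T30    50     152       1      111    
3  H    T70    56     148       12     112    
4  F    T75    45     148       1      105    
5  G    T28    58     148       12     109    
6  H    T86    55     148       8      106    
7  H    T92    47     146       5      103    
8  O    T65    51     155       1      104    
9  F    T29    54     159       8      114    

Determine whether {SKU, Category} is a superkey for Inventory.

Rows 3 and 6 have the same {SKU, Category} value (SKU=H, Category=148) but are distinct tuples, so {SKU, Category} does not determine every attribute — not a superkey.

No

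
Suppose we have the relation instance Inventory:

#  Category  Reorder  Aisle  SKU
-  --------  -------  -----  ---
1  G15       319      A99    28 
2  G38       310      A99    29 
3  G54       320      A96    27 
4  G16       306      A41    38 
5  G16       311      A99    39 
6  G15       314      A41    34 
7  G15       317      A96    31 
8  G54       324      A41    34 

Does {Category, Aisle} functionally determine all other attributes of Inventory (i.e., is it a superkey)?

All 8 rows have distinct {Category, Aisle} values, so {Category, Aisle} → (all attributes) holds and {Category, Aisle} is a superkey.

Yes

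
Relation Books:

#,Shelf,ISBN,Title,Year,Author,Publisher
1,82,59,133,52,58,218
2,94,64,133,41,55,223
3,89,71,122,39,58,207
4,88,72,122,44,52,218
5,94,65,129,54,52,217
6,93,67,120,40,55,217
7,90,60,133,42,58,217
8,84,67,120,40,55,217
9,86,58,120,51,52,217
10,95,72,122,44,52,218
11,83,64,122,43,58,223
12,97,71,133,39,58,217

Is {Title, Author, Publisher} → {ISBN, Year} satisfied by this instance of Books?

(Title=133, Author=58, Publisher=218): row 1 → {ISBN,Year} = (59, 52) ✓
(Title=133, Author=55, Publisher=223): row 2 → {ISBN,Year} = (64, 41) ✓
(Title=122, Author=58, Publisher=207): row 3 → {ISBN,Year} = (71, 39) ✓
(Title=122, Author=52, Publisher=218): rows 4, 10 → {ISBN,Year} = (72, 44), (72, 44) ✓
(Title=129, Author=52, Publisher=217): row 5 → {ISBN,Year} = (65, 54) ✓
(Title=120, Author=55, Publisher=217): rows 6, 8 → {ISBN,Year} = (67, 40), (67, 40) ✓
(Title=133, Author=58, Publisher=217): rows 7, 12 → {ISBN,Year} takes values {(60, 42), (71, 39)} — violation
(Title=120, Author=52, Publisher=217): row 9 → {ISBN,Year} = (58, 51) ✓
(Title=122, Author=58, Publisher=223): row 11 → {ISBN,Year} = (64, 43) ✓
Two rows agree on {Title, Author, Publisher} but differ on {ISBN, Year}, so {Title, Author, Publisher} → {ISBN, Year} does not hold.

No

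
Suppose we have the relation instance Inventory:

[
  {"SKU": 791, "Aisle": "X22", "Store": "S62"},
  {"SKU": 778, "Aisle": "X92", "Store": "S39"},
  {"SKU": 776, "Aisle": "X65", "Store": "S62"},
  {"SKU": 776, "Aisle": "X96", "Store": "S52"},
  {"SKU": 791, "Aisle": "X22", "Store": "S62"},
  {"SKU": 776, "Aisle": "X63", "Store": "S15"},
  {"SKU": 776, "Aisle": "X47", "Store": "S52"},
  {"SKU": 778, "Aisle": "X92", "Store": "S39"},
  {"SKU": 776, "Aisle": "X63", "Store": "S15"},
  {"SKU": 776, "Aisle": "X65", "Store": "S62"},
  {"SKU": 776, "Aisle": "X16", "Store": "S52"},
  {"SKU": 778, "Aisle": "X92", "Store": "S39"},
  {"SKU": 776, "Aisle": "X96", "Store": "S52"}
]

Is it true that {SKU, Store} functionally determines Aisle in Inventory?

No

(SKU=791, Store=S62): 2 rows → Aisle = X22, X22 ✓
(SKU=778, Store=S39): 3 rows → Aisle = X92, X92, X92 ✓
(SKU=776, Store=S62): 2 rows → Aisle = X65, X65 ✓
(SKU=776, Store=S52): 4 rows → Aisle takes values {X96, X47, X16} — violation
(SKU=776, Store=S15): 2 rows → Aisle = X63, X63 ✓
Two rows agree on {SKU, Store} but differ on Aisle, so {SKU, Store} -> Aisle does not hold.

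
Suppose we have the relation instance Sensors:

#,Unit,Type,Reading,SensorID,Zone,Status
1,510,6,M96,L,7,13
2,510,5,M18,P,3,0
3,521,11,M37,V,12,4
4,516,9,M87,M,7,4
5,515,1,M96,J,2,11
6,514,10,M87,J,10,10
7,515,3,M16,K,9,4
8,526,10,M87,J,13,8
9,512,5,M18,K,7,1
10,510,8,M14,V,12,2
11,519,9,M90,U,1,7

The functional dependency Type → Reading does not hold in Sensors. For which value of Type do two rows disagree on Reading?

9

Type=6: row 1 → Reading = M96 ✓
Type=5: rows 2, 9 → Reading = M18, M18 ✓
Type=11: row 3 → Reading = M37 ✓
Type=9: rows 4, 11 → Reading takes values {M87, M90} — violation
Type=1: row 5 → Reading = M96 ✓
Type=10: rows 6, 8 → Reading = M87, M87 ✓
Type=3: row 7 → Reading = M16 ✓
Type=8: row 10 → Reading = M14 ✓
The only Type value with inconsistent Reading is Type=9.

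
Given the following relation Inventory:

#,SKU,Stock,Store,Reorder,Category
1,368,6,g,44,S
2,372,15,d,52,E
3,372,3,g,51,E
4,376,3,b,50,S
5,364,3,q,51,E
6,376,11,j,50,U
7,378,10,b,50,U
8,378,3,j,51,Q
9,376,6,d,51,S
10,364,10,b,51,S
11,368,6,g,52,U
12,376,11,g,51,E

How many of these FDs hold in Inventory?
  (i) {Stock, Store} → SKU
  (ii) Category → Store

0

(i) {Stock, Store} → SKU: (Stock=10, Store=b): rows 7, 10 → SKU takes values {378, 364} — violation — fails.
(ii) Category → Store: Category=S: rows 1, 4, 9, 10 → Store takes values {g, b, d} — violation; Category=E: rows 2, 3, 5, 12 → Store takes values {d, g, q} — violation; Category=U: rows 6, 7, 11 → Store takes values {j, b, g} — violation — fails.
None of the 2 dependencies hold.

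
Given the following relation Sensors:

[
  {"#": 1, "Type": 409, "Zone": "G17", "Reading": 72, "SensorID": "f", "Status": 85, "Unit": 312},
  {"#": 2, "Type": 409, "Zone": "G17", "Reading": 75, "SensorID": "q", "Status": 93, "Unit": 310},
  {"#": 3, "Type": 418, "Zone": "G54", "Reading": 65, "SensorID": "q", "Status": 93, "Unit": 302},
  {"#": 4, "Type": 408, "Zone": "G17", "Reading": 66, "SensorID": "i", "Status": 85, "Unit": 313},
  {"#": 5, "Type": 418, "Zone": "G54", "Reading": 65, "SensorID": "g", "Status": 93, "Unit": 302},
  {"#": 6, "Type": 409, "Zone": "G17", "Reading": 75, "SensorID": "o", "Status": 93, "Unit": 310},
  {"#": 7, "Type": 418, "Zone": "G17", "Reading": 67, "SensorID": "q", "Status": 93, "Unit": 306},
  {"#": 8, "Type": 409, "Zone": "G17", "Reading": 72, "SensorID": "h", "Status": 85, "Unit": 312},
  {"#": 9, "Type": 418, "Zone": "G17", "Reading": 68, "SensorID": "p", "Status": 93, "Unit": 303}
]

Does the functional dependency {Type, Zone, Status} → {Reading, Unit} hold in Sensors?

No

(Type=409, Zone=G17, Status=85): rows 1, 8 → {Reading,Unit} = (72, 312), (72, 312) ✓
(Type=409, Zone=G17, Status=93): rows 2, 6 → {Reading,Unit} = (75, 310), (75, 310) ✓
(Type=418, Zone=G54, Status=93): rows 3, 5 → {Reading,Unit} = (65, 302), (65, 302) ✓
(Type=408, Zone=G17, Status=85): row 4 → {Reading,Unit} = (66, 313) ✓
(Type=418, Zone=G17, Status=93): rows 7, 9 → {Reading,Unit} takes values {(67, 306), (68, 303)} — violation
Two rows agree on {Type, Zone, Status} but differ on {Reading, Unit}, so {Type, Zone, Status} → {Reading, Unit} does not hold.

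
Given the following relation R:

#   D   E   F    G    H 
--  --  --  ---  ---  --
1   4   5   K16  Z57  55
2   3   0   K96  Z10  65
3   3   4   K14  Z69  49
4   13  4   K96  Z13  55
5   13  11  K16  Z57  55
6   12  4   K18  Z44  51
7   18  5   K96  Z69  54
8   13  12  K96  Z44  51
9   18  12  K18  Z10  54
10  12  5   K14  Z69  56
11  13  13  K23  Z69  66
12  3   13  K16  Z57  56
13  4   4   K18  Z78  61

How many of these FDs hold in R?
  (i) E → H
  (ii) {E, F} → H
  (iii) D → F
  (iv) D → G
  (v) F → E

0

(i) E → H: E=5: rows 1, 7, 10 → H takes values {55, 54, 56} — violation; E=4: rows 3, 4, 6, 13 → H takes values {49, 55, 51, 61} — violation; E=12: rows 8, 9 → H takes values {51, 54} — violation; E=13: rows 11, 12 → H takes values {66, 56} — violation — fails.
(ii) {E, F} → H: (E=4, F=K18): rows 6, 13 → H takes values {51, 61} — violation — fails.
(iii) D → F: D=4: rows 1, 13 → F takes values {K16, K18} — violation; D=3: rows 2, 3, 12 → F takes values {K96, K14, K16} — violation; D=13: rows 4, 5, 8, 11 → F takes values {K96, K16, K23} — violation; D=12: rows 6, 10 → F takes values {K18, K14} — violation; D=18: rows 7, 9 → F takes values {K96, K18} — violation — fails.
(iv) D → G: D=4: rows 1, 13 → G takes values {Z57, Z78} — violation; D=3: rows 2, 3, 12 → G takes values {Z10, Z69, Z57} — violation; D=13: rows 4, 5, 8, 11 → G takes values {Z13, Z57, Z44, Z69} — violation; D=12: rows 6, 10 → G takes values {Z44, Z69} — violation; D=18: rows 7, 9 → G takes values {Z69, Z10} — violation — fails.
(v) F → E: F=K16: rows 1, 5, 12 → E takes values {5, 11, 13} — violation; F=K96: rows 2, 4, 7, 8 → E takes values {0, 4, 5, 12} — violation; F=K14: rows 3, 10 → E takes values {4, 5} — violation; F=K18: rows 6, 9, 13 → E takes values {4, 12} — violation — fails.
None of the 5 dependencies hold.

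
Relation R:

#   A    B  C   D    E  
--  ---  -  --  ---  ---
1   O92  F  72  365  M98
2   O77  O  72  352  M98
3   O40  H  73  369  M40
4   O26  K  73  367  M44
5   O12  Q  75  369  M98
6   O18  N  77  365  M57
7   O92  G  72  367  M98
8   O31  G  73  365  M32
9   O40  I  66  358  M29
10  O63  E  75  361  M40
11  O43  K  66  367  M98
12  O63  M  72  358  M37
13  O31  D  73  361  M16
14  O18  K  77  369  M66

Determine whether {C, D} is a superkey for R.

All 14 rows have distinct {C, D} values, so {C, D} → (all attributes) holds and {C, D} is a superkey.

Yes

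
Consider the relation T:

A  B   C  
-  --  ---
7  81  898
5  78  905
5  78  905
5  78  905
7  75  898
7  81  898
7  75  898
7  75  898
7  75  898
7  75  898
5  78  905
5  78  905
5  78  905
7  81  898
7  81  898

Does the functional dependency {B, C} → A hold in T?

Yes

(B=81, C=898): 4 rows → A = 7, 7, 7, 7 ✓
(B=78, C=905): 6 rows → A = 5, 5, 5, 5, 5, 5 ✓
(B=75, C=898): 5 rows → A = 7, 7, 7, 7, 7 ✓
Every {B, C} value is associated with a single A value, so {B, C} → A holds.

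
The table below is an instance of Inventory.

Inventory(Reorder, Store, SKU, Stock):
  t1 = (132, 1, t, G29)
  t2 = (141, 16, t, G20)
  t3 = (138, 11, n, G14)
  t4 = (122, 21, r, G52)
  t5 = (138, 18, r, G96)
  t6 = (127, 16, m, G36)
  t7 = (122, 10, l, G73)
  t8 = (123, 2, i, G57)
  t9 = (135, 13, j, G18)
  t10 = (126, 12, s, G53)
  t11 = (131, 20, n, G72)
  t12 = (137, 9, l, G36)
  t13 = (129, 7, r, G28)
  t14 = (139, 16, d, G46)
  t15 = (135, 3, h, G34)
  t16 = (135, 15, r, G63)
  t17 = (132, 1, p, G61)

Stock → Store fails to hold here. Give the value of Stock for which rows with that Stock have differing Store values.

Stock=G29: row 1 → Store = 1 ✓
Stock=G20: row 2 → Store = 16 ✓
Stock=G14: row 3 → Store = 11 ✓
Stock=G52: row 4 → Store = 21 ✓
Stock=G96: row 5 → Store = 18 ✓
Stock=G36: rows 6, 12 → Store takes values {16, 9} — violation
Stock=G73: row 7 → Store = 10 ✓
Stock=G57: row 8 → Store = 2 ✓
Stock=G18: row 9 → Store = 13 ✓
Stock=G53: row 10 → Store = 12 ✓
Stock=G72: row 11 → Store = 20 ✓
Stock=G28: row 13 → Store = 7 ✓
Stock=G46: row 14 → Store = 16 ✓
Stock=G34: row 15 → Store = 3 ✓
Stock=G63: row 16 → Store = 15 ✓
Stock=G61: row 17 → Store = 1 ✓
The only Stock value with inconsistent Store is Stock=G36.

G36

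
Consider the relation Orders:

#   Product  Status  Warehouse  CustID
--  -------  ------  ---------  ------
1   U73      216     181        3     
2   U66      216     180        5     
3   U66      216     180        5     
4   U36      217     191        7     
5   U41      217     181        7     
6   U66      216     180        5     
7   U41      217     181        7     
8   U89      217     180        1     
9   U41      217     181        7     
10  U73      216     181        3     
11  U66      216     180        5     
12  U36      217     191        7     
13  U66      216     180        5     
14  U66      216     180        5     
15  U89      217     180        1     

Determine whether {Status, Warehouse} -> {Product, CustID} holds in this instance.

(Status=216, Warehouse=181): rows 1, 10 → {Product,CustID} = (U73, 3), (U73, 3) ✓
(Status=216, Warehouse=180): rows 2, 3, 6, 11, 13, 14 → {Product,CustID} = (U66, 5), (U66, 5), (U66, 5), (U66, 5), (U66, 5), (U66, 5) ✓
(Status=217, Warehouse=191): rows 4, 12 → {Product,CustID} = (U36, 7), (U36, 7) ✓
(Status=217, Warehouse=181): rows 5, 7, 9 → {Product,CustID} = (U41, 7), (U41, 7), (U41, 7) ✓
(Status=217, Warehouse=180): rows 8, 15 → {Product,CustID} = (U89, 1), (U89, 1) ✓
Every {Status, Warehouse} value is associated with a single {Product, CustID} value, so {Status, Warehouse} -> {Product, CustID} holds.

Yes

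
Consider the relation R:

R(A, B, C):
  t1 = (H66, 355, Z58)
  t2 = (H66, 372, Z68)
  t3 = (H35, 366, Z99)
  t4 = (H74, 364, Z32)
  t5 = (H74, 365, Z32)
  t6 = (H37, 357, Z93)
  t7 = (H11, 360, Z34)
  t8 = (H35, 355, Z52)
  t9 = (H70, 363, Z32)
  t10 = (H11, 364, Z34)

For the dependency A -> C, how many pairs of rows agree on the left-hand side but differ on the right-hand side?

A=H66: violating pairs (1,2) — 1 pair.
A=H35: violating pairs (3,8) — 1 pair.
A=H74: all 2 rows agree on C — 0 pairs.
A=H11: all 2 rows agree on C — 0 pairs.

2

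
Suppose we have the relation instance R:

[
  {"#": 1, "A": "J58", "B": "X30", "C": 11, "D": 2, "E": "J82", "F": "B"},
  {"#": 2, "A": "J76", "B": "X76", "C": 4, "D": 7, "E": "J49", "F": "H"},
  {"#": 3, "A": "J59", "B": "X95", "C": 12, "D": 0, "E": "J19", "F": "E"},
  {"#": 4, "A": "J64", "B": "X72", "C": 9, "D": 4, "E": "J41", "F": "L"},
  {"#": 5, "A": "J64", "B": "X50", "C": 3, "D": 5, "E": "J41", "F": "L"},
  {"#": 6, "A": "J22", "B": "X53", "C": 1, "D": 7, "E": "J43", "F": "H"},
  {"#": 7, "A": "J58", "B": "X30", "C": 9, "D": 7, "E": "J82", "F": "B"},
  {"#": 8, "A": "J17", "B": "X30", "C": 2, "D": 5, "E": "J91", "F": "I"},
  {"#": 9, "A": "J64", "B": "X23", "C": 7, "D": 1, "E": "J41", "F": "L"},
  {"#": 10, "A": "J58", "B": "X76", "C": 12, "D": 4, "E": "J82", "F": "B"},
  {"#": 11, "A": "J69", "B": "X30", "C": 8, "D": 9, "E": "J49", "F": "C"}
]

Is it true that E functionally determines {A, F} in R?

E=J82: rows 1, 7, 10 → {A,F} = (J58, B), (J58, B), (J58, B) ✓
E=J49: rows 2, 11 → {A,F} takes values {(J76, H), (J69, C)} — violation
E=J19: row 3 → {A,F} = (J59, E) ✓
E=J41: rows 4, 5, 9 → {A,F} = (J64, L), (J64, L), (J64, L) ✓
E=J43: row 6 → {A,F} = (J22, H) ✓
E=J91: row 8 → {A,F} = (J17, I) ✓
Two rows agree on E but differ on {A, F}, so E → {A, F} does not hold.

No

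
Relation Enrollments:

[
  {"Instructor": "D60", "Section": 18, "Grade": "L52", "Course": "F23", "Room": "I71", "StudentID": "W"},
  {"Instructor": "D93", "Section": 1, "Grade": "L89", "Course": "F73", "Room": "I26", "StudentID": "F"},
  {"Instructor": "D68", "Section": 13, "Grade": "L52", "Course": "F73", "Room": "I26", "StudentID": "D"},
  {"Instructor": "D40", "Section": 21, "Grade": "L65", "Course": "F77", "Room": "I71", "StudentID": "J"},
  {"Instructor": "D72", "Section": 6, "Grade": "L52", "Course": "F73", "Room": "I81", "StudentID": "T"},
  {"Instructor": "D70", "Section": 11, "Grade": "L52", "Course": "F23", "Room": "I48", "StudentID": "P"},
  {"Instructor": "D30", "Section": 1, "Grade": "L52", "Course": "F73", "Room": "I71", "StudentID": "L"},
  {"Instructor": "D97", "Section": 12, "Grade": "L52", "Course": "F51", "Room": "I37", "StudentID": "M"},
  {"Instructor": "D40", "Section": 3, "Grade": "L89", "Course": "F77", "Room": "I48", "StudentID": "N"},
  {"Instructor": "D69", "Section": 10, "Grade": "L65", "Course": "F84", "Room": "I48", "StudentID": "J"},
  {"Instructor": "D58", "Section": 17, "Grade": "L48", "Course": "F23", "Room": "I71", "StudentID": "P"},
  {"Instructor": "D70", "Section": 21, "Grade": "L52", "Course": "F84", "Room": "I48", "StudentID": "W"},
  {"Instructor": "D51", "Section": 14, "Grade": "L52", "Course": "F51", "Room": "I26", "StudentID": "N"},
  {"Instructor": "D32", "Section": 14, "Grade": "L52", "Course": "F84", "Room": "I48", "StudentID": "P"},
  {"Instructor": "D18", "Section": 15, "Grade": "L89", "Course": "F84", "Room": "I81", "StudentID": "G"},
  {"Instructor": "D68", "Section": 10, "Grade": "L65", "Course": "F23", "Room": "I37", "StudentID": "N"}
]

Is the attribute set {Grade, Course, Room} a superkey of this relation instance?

Two distinct rows share (Grade=L52, Course=F84, Room=I48), so {Grade, Course, Room} does not determine every attribute — not a superkey.

No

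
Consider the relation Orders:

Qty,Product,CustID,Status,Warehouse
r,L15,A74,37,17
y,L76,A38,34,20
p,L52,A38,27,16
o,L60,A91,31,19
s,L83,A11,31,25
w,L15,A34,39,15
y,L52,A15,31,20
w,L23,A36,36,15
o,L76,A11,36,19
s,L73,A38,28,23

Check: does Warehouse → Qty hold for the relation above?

Yes

Warehouse=17: 1 row → Qty = r ✓
Warehouse=20: 2 rows → Qty = y, y ✓
Warehouse=16: 1 row → Qty = p ✓
Warehouse=19: 2 rows → Qty = o, o ✓
Warehouse=25: 1 row → Qty = s ✓
Warehouse=15: 2 rows → Qty = w, w ✓
Warehouse=23: 1 row → Qty = s ✓
Every Warehouse value is associated with a single Qty value, so Warehouse → Qty holds.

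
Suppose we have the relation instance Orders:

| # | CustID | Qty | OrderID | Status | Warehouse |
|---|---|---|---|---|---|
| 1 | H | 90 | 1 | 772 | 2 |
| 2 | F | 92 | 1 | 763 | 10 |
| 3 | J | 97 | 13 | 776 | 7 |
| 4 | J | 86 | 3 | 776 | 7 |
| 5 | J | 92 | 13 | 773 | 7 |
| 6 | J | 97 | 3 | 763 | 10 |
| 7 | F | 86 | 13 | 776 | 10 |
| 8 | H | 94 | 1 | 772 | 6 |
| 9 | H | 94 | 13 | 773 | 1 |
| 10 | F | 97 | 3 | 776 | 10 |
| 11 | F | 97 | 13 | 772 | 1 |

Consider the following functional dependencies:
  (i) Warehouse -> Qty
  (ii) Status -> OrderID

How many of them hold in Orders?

0

(i) Warehouse -> Qty: Warehouse=10: rows 2, 6, 7, 10 → Qty takes values {92, 97, 86} — violation; Warehouse=7: rows 3, 4, 5 → Qty takes values {97, 86, 92} — violation; Warehouse=1: rows 9, 11 → Qty takes values {94, 97} — violation — fails.
(ii) Status -> OrderID: Status=772: rows 1, 8, 11 → OrderID takes values {1, 13} — violation; Status=763: rows 2, 6 → OrderID takes values {1, 3} — violation; Status=776: rows 3, 4, 7, 10 → OrderID takes values {13, 3} — violation — fails.
None of the 2 dependencies hold.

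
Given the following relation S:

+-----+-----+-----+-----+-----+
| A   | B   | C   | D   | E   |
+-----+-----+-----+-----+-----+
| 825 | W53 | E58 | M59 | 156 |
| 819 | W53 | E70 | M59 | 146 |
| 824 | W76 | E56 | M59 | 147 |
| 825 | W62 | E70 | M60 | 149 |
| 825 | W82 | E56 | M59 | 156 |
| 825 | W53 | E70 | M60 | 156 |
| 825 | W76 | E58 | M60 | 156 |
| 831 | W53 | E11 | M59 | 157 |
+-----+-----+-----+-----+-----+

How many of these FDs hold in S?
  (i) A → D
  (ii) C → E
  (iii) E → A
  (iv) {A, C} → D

1

(i) A → D: A=825: 5 rows → D takes values {M59, M60} — violation — fails.
(ii) C → E: C=E70: 3 rows → E takes values {146, 149, 156} — violation; C=E56: 2 rows → E takes values {147, 156} — violation — fails.
(iii) E → A: every LHS value maps to a single RHS value — holds.
(iv) {A, C} → D: (A=825, C=E58): 2 rows → D takes values {M59, M60} — violation — fails.
1 of the 4 dependencies holds.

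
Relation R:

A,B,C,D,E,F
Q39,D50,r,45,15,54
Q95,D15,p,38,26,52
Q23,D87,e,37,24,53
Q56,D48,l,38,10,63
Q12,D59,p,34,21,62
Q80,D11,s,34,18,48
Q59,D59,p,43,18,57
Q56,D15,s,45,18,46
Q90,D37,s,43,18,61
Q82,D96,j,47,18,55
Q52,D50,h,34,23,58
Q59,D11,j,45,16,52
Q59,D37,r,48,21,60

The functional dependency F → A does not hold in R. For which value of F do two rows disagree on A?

F=54: 1 row → A = Q39 ✓
F=52: 2 rows → A takes values {Q95, Q59} — violation
F=53: 1 row → A = Q23 ✓
F=63: 1 row → A = Q56 ✓
F=62: 1 row → A = Q12 ✓
F=48: 1 row → A = Q80 ✓
F=57: 1 row → A = Q59 ✓
F=46: 1 row → A = Q56 ✓
F=61: 1 row → A = Q90 ✓
F=55: 1 row → A = Q82 ✓
F=58: 1 row → A = Q52 ✓
F=60: 1 row → A = Q59 ✓
The only F value with inconsistent A is F=52.

52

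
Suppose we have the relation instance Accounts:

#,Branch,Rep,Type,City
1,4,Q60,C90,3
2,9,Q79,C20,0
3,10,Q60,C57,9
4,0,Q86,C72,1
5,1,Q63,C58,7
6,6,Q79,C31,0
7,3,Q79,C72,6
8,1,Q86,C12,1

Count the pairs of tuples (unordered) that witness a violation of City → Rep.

City=0: all 2 rows agree on Rep — 0 pairs.
City=1: all 2 rows agree on Rep — 0 pairs.

0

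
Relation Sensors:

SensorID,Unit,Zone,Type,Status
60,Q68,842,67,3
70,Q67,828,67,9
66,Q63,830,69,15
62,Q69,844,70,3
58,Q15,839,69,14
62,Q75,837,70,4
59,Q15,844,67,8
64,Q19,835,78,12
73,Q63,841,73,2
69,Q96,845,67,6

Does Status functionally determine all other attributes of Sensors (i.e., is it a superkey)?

No

Two distinct rows share Status=3, so Status does not determine every attribute — not a superkey.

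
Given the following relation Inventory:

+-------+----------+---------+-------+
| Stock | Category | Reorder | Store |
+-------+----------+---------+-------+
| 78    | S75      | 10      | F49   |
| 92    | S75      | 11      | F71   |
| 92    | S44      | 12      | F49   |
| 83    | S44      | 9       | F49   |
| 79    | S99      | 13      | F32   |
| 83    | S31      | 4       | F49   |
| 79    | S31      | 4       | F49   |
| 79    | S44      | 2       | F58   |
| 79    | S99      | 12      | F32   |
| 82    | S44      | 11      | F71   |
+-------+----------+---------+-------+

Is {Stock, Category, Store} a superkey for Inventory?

Two distinct rows share (Stock=79, Category=S99, Store=F32), so {Stock, Category, Store} does not determine every attribute — not a superkey.

No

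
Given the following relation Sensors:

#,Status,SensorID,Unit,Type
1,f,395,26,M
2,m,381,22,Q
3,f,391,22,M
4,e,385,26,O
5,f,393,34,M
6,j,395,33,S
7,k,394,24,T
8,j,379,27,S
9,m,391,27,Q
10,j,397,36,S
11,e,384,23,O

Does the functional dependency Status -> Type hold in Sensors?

Status=f: rows 1, 3, 5 → Type = M, M, M ✓
Status=m: rows 2, 9 → Type = Q, Q ✓
Status=e: rows 4, 11 → Type = O, O ✓
Status=j: rows 6, 8, 10 → Type = S, S, S ✓
Status=k: row 7 → Type = T ✓
Every Status value is associated with a single Type value, so Status -> Type holds.

Yes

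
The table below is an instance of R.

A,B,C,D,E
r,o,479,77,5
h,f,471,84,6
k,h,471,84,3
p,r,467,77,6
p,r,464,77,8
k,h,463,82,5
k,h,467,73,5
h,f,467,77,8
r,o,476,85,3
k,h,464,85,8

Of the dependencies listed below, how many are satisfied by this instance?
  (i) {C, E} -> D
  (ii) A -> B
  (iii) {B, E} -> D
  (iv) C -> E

(i) {C, E} -> D: (C=464, E=8): 2 rows → D takes values {77, 85} — violation — fails.
(ii) A -> B: every LHS value maps to a single RHS value — holds.
(iii) {B, E} -> D: (B=h, E=5): 2 rows → D takes values {82, 73} — violation — fails.
(iv) C -> E: C=471: 2 rows → E takes values {6, 3} — violation; C=467: 3 rows → E takes values {6, 5, 8} — violation — fails.
1 of the 4 dependencies holds.

1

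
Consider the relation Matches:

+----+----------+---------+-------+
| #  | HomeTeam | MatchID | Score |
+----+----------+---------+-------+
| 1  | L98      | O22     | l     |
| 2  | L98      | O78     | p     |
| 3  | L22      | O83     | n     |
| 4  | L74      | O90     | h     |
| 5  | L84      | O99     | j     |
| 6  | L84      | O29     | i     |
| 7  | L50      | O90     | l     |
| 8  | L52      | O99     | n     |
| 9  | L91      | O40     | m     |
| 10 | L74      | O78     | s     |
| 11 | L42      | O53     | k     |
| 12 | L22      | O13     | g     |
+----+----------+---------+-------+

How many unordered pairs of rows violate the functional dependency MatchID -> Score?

MatchID=O78: violating pairs (2,10) — 1 pair.
MatchID=O90: violating pairs (4,7) — 1 pair.
MatchID=O99: violating pairs (5,8) — 1 pair.

3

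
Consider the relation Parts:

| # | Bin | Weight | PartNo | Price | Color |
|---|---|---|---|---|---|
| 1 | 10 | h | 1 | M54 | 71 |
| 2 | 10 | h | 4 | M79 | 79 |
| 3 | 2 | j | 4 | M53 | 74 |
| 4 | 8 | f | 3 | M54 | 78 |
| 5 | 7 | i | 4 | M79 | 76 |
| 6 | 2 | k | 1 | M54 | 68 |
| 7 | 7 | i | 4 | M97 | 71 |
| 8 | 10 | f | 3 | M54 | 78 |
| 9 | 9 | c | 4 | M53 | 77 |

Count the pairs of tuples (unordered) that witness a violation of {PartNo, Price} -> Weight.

(PartNo=1, Price=M54): violating pairs (1,6) — 1 pair.
(PartNo=4, Price=M79): violating pairs (2,5) — 1 pair.
(PartNo=4, Price=M53): violating pairs (3,9) — 1 pair.
(PartNo=3, Price=M54): all 2 rows agree on Weight — 0 pairs.

3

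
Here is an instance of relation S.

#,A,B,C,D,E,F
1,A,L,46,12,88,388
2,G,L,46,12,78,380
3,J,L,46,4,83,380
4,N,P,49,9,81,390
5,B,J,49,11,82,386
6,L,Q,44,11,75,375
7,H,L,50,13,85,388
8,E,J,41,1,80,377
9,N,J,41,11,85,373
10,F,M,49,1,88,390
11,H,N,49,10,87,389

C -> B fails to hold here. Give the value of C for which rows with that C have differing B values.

C=46: rows 1, 2, 3 → B = L, L, L ✓
C=49: rows 4, 5, 10, 11 → B takes values {P, J, M, N} — violation
C=44: row 6 → B = Q ✓
C=50: row 7 → B = L ✓
C=41: rows 8, 9 → B = J, J ✓
The only C value with inconsistent B is C=49.

49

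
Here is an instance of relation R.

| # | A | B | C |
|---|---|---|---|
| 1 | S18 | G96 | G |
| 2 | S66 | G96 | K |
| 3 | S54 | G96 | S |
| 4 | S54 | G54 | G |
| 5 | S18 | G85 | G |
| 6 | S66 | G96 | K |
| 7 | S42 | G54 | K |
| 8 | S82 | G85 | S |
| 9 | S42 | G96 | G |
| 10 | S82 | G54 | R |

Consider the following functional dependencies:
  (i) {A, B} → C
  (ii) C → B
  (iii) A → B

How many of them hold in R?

1

(i) {A, B} → C: every LHS value maps to a single RHS value — holds.
(ii) C → B: C=G: rows 1, 4, 5, 9 → B takes values {G96, G54, G85} — violation; C=K: rows 2, 6, 7 → B takes values {G96, G54} — violation; C=S: rows 3, 8 → B takes values {G96, G85} — violation — fails.
(iii) A → B: A=S18: rows 1, 5 → B takes values {G96, G85} — violation; A=S54: rows 3, 4 → B takes values {G96, G54} — violation; A=S42: rows 7, 9 → B takes values {G54, G96} — violation; A=S82: rows 8, 10 → B takes values {G85, G54} — violation — fails.
1 of the 3 dependencies holds.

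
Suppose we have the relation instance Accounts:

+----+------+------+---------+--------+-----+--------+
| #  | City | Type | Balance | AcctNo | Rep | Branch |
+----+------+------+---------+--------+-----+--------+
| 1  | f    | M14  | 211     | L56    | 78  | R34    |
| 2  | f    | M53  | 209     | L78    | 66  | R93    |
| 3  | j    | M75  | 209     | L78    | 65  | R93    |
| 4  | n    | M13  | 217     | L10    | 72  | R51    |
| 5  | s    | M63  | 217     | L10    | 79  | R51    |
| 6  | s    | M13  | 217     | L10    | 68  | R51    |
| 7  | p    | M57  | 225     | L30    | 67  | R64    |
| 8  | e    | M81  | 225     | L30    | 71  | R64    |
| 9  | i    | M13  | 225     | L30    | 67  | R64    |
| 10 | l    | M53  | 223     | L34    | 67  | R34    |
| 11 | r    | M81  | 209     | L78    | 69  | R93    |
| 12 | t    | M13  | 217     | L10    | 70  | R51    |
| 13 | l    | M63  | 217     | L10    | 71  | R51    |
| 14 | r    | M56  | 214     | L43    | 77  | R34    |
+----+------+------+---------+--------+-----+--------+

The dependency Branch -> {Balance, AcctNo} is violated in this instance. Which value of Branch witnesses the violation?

Branch=R34: rows 1, 10, 14 → {Balance,AcctNo} takes values {(211, L56), (223, L34), (214, L43)} — violation
Branch=R93: rows 2, 3, 11 → {Balance,AcctNo} = (209, L78), (209, L78), (209, L78) ✓
Branch=R51: rows 4, 5, 6, 12, 13 → {Balance,AcctNo} = (217, L10), (217, L10), (217, L10), (217, L10), (217, L10) ✓
Branch=R64: rows 7, 8, 9 → {Balance,AcctNo} = (225, L30), (225, L30), (225, L30) ✓
The only Branch value with inconsistent RHS is Branch=R34.

R34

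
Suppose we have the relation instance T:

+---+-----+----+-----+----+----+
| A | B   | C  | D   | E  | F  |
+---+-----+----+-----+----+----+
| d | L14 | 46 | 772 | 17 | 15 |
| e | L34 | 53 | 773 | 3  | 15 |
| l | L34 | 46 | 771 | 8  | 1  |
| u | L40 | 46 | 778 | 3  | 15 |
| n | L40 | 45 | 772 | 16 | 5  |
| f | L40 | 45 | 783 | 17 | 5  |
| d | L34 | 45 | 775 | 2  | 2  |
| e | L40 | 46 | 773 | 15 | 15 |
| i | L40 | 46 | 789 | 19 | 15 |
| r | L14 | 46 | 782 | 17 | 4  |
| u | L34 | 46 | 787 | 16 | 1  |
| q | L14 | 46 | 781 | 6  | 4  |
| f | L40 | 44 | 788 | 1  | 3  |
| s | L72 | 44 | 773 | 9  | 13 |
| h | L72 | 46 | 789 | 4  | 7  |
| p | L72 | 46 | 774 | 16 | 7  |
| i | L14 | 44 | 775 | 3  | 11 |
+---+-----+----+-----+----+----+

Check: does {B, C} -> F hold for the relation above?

No

(B=L14, C=46): 3 rows → F takes values {15, 4} — violation
(B=L34, C=53): 1 row → F = 15 ✓
(B=L34, C=46): 2 rows → F = 1, 1 ✓
(B=L40, C=46): 3 rows → F = 15, 15, 15 ✓
(B=L40, C=45): 2 rows → F = 5, 5 ✓
(B=L34, C=45): 1 row → F = 2 ✓
(B=L40, C=44): 1 row → F = 3 ✓
(B=L72, C=44): 1 row → F = 13 ✓
(B=L72, C=46): 2 rows → F = 7, 7 ✓
(B=L14, C=44): 1 row → F = 11 ✓
Two rows agree on {B, C} but differ on F, so {B, C} -> F does not hold.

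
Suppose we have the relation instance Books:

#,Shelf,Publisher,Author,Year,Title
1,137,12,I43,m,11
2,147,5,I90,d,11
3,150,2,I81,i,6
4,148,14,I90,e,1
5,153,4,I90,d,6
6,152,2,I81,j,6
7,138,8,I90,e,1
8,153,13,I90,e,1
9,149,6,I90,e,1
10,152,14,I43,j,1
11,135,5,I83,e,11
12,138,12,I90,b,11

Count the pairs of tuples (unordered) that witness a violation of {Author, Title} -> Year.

(Author=I90, Title=11): violating pairs (2,12) — 1 pair.
(Author=I81, Title=6): violating pairs (3,6) — 1 pair.
(Author=I90, Title=1): all 4 rows agree on Year — 0 pairs.

2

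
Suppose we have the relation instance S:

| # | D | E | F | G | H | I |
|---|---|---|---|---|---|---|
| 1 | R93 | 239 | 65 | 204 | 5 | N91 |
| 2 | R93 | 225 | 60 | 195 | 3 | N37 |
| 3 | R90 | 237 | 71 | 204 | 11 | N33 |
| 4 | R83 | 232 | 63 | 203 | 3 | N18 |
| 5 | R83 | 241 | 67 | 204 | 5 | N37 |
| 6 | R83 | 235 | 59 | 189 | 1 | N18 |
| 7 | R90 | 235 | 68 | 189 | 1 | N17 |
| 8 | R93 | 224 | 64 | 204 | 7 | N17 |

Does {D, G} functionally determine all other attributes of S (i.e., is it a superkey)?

Rows 1 and 8 have the same {D, G} value (D=R93, G=204) but are distinct tuples, so {D, G} does not determine every attribute — not a superkey.

No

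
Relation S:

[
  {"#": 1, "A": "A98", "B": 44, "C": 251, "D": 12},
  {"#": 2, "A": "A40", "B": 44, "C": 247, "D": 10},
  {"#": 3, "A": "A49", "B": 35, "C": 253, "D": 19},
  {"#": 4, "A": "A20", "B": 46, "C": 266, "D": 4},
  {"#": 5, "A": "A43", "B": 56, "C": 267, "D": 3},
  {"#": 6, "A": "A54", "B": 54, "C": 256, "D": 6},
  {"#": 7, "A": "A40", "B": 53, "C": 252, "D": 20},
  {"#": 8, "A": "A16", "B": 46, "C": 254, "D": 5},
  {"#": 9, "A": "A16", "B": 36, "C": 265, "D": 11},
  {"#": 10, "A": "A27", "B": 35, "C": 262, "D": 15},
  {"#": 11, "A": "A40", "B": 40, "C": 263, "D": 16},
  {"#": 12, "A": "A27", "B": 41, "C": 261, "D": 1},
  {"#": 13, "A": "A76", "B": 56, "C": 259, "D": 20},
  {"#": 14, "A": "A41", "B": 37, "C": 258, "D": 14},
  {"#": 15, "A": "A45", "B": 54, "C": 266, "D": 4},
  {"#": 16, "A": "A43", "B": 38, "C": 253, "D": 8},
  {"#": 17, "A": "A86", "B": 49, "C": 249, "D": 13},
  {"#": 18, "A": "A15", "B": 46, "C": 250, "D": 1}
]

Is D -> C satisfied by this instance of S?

D=12: row 1 → C = 251 ✓
D=10: row 2 → C = 247 ✓
D=19: row 3 → C = 253 ✓
D=4: rows 4, 15 → C = 266, 266 ✓
D=3: row 5 → C = 267 ✓
D=6: row 6 → C = 256 ✓
D=20: rows 7, 13 → C takes values {252, 259} — violation
D=5: row 8 → C = 254 ✓
D=11: row 9 → C = 265 ✓
D=15: row 10 → C = 262 ✓
D=16: row 11 → C = 263 ✓
D=1: rows 12, 18 → C takes values {261, 250} — violation
D=14: row 14 → C = 258 ✓
D=8: row 16 → C = 253 ✓
D=13: row 17 → C = 249 ✓
Two rows agree on D but differ on C, so D -> C does not hold.

No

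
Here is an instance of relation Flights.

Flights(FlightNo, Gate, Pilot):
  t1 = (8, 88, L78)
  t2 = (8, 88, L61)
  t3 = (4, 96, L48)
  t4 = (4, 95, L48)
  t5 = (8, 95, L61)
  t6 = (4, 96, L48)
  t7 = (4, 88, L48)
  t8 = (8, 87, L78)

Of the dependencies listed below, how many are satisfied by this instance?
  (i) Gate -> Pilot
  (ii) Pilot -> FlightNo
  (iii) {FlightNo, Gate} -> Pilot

1

(i) Gate -> Pilot: Gate=88: rows 1, 2, 7 → Pilot takes values {L78, L61, L48} — violation; Gate=95: rows 4, 5 → Pilot takes values {L48, L61} — violation — fails.
(ii) Pilot -> FlightNo: every LHS value maps to a single RHS value — holds.
(iii) {FlightNo, Gate} -> Pilot: (FlightNo=8, Gate=88): rows 1, 2 → Pilot takes values {L78, L61} — violation — fails.
1 of the 3 dependencies holds.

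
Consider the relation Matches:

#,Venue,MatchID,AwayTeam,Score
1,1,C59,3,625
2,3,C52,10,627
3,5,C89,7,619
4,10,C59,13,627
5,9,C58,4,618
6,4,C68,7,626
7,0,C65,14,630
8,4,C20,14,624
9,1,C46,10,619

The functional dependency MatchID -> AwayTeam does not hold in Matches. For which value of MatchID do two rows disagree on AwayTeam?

C59

MatchID=C59: rows 1, 4 → AwayTeam takes values {3, 13} — violation
MatchID=C52: row 2 → AwayTeam = 10 ✓
MatchID=C89: row 3 → AwayTeam = 7 ✓
MatchID=C58: row 5 → AwayTeam = 4 ✓
MatchID=C68: row 6 → AwayTeam = 7 ✓
MatchID=C65: row 7 → AwayTeam = 14 ✓
MatchID=C20: row 8 → AwayTeam = 14 ✓
MatchID=C46: row 9 → AwayTeam = 10 ✓
The only MatchID value with inconsistent AwayTeam is MatchID=C59.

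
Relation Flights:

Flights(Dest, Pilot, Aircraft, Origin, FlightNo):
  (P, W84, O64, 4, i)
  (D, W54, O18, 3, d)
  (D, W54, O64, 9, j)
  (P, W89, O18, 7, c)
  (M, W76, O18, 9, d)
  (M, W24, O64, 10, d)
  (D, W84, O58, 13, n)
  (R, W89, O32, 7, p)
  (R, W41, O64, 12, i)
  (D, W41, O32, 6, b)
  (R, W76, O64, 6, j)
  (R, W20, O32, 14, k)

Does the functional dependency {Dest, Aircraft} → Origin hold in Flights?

(Dest=P, Aircraft=O64): 1 row → Origin = 4 ✓
(Dest=D, Aircraft=O18): 1 row → Origin = 3 ✓
(Dest=D, Aircraft=O64): 1 row → Origin = 9 ✓
(Dest=P, Aircraft=O18): 1 row → Origin = 7 ✓
(Dest=M, Aircraft=O18): 1 row → Origin = 9 ✓
(Dest=M, Aircraft=O64): 1 row → Origin = 10 ✓
(Dest=D, Aircraft=O58): 1 row → Origin = 13 ✓
(Dest=R, Aircraft=O32): 2 rows → Origin takes values {7, 14} — violation
(Dest=R, Aircraft=O64): 2 rows → Origin takes values {12, 6} — violation
(Dest=D, Aircraft=O32): 1 row → Origin = 6 ✓
Two rows agree on {Dest, Aircraft} but differ on Origin, so {Dest, Aircraft} → Origin does not hold.

No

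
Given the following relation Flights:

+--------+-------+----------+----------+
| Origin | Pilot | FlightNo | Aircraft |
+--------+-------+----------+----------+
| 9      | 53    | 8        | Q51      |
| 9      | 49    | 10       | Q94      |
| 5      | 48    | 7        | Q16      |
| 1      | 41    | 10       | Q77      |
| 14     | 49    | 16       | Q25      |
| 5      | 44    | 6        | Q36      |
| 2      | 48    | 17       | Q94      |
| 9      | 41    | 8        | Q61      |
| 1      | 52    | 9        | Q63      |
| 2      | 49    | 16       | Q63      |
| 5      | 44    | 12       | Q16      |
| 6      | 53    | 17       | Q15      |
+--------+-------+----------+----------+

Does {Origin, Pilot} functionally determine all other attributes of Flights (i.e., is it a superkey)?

No

Two distinct rows share (Origin=5, Pilot=44), so {Origin, Pilot} does not determine every attribute — not a superkey.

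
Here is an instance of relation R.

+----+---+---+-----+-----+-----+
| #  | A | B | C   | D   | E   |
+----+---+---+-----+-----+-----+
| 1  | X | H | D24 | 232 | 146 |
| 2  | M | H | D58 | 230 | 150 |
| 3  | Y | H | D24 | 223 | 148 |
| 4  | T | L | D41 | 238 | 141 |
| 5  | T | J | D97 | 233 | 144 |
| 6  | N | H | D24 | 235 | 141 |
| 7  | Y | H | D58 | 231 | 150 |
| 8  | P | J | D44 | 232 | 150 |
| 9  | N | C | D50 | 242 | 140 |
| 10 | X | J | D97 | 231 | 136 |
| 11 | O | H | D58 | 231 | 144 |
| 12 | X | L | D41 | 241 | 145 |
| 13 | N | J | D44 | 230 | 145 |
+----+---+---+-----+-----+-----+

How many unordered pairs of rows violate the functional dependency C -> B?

0

C=D24: all 3 rows agree on B — 0 pairs.
C=D58: all 3 rows agree on B — 0 pairs.
C=D41: all 2 rows agree on B — 0 pairs.
C=D97: all 2 rows agree on B — 0 pairs.
C=D44: all 2 rows agree on B — 0 pairs.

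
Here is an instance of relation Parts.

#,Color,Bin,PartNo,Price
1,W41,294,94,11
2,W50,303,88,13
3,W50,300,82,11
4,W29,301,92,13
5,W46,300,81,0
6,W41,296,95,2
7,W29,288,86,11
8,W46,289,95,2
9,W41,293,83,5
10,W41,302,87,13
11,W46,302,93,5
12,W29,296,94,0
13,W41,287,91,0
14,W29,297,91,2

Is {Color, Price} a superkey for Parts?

All 14 rows have distinct {Color, Price} values, so {Color, Price} → (all attributes) holds and {Color, Price} is a superkey.

Yes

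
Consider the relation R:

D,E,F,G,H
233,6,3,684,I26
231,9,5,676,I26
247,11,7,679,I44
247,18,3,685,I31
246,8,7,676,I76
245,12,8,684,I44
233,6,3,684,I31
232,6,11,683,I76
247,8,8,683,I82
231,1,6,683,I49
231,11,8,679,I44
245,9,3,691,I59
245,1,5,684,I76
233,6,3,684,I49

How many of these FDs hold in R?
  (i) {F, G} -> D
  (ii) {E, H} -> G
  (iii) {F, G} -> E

3

(i) {F, G} -> D: every LHS value maps to a single RHS value — holds.
(ii) {E, H} -> G: every LHS value maps to a single RHS value — holds.
(iii) {F, G} -> E: every LHS value maps to a single RHS value — holds.
3 of the 3 dependencies hold.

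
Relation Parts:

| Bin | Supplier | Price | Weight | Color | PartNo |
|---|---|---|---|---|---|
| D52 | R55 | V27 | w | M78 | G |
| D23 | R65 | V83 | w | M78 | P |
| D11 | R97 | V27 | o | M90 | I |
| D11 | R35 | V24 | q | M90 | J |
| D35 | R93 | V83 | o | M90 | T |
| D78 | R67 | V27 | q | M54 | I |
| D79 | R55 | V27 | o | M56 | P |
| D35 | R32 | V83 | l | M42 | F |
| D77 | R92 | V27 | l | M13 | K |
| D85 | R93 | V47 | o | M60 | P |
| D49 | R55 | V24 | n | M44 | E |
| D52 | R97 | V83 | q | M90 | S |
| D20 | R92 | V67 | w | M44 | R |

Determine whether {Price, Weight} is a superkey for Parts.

Two distinct rows share (Price=V27, Weight=o), so {Price, Weight} does not determine every attribute — not a superkey.

No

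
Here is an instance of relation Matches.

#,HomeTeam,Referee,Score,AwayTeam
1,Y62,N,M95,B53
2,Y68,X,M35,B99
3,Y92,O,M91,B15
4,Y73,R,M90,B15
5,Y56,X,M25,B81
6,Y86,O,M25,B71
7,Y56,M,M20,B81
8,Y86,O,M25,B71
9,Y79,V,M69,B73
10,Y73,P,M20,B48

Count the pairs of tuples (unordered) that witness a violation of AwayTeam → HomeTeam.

1

AwayTeam=B15: violating pairs (3,4) — 1 pair.
AwayTeam=B81: all 2 rows agree on HomeTeam — 0 pairs.
AwayTeam=B71: all 2 rows agree on HomeTeam — 0 pairs.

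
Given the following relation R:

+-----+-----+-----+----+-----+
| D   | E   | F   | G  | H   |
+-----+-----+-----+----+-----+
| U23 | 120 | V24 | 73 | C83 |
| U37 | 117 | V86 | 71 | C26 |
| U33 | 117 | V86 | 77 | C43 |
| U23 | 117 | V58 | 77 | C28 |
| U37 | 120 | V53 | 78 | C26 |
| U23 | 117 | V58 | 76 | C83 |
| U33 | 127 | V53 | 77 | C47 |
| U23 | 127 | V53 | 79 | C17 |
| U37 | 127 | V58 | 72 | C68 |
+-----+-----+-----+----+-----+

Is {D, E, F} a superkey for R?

Two distinct rows share (D=U23, E=117, F=V58), so {D, E, F} does not determine every attribute — not a superkey.

No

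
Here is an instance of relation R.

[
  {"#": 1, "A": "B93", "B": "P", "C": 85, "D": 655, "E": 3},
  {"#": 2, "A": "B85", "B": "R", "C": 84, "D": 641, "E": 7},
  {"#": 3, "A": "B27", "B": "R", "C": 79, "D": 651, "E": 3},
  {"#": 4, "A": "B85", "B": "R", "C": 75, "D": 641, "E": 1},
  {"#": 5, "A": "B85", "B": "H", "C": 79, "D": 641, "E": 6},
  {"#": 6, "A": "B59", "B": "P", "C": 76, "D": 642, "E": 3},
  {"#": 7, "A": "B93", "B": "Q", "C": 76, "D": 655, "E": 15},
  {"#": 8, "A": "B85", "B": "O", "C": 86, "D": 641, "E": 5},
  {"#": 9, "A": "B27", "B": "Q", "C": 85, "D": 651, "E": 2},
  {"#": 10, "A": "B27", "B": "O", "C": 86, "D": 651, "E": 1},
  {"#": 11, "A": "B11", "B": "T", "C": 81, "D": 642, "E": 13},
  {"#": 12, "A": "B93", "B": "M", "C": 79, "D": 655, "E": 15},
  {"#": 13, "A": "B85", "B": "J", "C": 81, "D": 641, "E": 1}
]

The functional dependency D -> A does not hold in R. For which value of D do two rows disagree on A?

D=655: rows 1, 7, 12 → A = B93, B93, B93 ✓
D=641: rows 2, 4, 5, 8, 13 → A = B85, B85, B85, B85, B85 ✓
D=651: rows 3, 9, 10 → A = B27, B27, B27 ✓
D=642: rows 6, 11 → A takes values {B59, B11} — violation
The only D value with inconsistent A is D=642.

642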